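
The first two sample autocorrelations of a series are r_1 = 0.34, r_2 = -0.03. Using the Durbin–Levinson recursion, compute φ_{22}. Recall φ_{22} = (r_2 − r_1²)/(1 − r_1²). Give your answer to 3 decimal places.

φ_{22} = (r_2 − r_1²) / (1 − r_1²)
r_1² = (0.34)² = 0.1156
Numerator = -0.03 − 0.1156 = -0.1456; denominator = 1 − 0.1156 = 0.8844
φ_{22} = -0.1456 / 0.8844 = -0.165

-0.165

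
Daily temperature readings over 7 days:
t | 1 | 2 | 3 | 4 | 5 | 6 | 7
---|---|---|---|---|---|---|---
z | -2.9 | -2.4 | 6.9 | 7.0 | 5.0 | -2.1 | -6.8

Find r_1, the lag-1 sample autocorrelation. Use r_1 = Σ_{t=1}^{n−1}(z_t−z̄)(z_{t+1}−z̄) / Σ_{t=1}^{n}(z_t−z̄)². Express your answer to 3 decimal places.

Mean z̄ = (-2.9 − 2.4 + 6.9 + 7.0 + 5.0 − 2.1 − 6.8)/7 = 0.6714
Deviations from mean: -3.5714, -3.0714, 6.2286, 6.3286, 4.3286, -2.7714, -7.4714
Σ(z_t−z̄)(z_{t+1}−z̄) = (10.9694) + (-19.1306) + (39.4180) + (27.3937) + (-11.9963) + (20.7065) = 67.3606
Denominator Σ(z_t−z̄)² = 183.2743
r_1 = 67.3606 / 183.2743 = 0.368

0.368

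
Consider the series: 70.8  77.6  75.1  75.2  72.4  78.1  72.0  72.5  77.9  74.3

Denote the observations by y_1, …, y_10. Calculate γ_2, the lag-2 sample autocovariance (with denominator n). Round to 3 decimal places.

Mean ȳ = (70.8 + 77.6 + 75.1 + 75.2 + 72.4 + 78.1 + 72.0 + 72.5 + 77.9 + 74.3)/10 = 74.5900
Σ_{t=1}^{8}(y_t−ȳ)(y_{t+2}−ȳ) = -8.7032
γ_2 = -8.7032 / 10 = -0.870

-0.870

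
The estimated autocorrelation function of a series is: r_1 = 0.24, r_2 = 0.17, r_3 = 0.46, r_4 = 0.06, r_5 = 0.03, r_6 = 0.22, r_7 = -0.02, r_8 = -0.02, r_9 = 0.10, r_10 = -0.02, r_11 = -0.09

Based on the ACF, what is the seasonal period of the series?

3

The largest autocorrelation is r_3 = 0.46; the remaining lags stay at or below 0.24. The elevated value at lag 1 (0.24), dropping to 0.17 at lag 2, reflects decaying short-term dependence rather than seasonality.
The dominant spike at lag 3 indicates a seasonal period of 3.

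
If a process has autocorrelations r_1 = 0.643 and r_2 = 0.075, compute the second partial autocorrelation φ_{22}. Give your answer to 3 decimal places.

φ_{22} = (r_2 − r_1²) / (1 − r_1²)
r_1² = (0.643)² = 0.413449
Numerator = 0.075 − 0.4134 = -0.3384; denominator = 1 − 0.4134 = 0.5866
φ_{22} = -0.3384 / 0.5866 = -0.577

-0.577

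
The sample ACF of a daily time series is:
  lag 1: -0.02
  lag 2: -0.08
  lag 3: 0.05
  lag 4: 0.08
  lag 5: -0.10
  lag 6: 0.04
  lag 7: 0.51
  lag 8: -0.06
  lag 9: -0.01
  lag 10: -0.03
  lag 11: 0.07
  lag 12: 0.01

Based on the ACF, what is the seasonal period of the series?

The largest autocorrelation is r_7 = 0.51; the remaining lags stay at or below 0.08.
The dominant spike at lag 7 indicates a seasonal period of 7.

7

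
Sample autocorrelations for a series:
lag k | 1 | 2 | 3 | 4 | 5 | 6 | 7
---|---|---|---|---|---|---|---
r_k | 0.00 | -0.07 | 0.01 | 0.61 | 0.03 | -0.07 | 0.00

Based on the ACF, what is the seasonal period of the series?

The largest autocorrelation is r_4 = 0.61; the remaining lags stay at or below 0.03.
The dominant spike at lag 4 indicates a seasonal period of 4.

4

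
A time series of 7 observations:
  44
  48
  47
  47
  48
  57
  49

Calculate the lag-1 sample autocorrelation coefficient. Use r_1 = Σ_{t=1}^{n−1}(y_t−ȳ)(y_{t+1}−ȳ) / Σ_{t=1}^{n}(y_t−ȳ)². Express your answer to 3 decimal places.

Mean ȳ = (44 + 48 + 47 + 47 + 48 + 57 + 49)/7 = 48.5714
Deviations from mean: -4.5714, -0.5714, -1.5714, -1.5714, -0.5714, 8.4286, 0.4286
Σ(y_t−ȳ)(y_{t+1}−ȳ) = (2.6122) + (0.8980) + (2.4694) + (0.8980) + (-4.8163) + (3.6122) = 5.6735
Denominator Σ(y_t−ȳ)² = 97.7143
r_1 = 5.6735 / 97.7143 = 0.058

0.058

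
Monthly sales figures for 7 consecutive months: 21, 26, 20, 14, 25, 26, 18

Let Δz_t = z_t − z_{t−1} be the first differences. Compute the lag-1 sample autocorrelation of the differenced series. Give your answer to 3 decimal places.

First differences Δz: 5, -6, -6, 11, 1, -8
Mean of differences = -0.5000
Numerator Σ(Δz_t−Δz̄)(Δz_{t+1}−Δz̄) = -57.2500
Denominator Σ(Δz_t−Δz̄)² = 281.5000
r_1(Δz) = -57.2500 / 281.5000 = -0.203

-0.203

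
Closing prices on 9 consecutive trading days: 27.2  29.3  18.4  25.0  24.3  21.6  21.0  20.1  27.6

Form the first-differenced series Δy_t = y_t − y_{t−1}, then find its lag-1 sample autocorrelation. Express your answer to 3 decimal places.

-0.438

First differences Δy: 2.1, -10.9, 6.6, -0.7, -2.7, -0.6, -0.9, 7.5
Mean of differences = 0.0500
Numerator Σ(Δy_t−Δȳ)(Δy_{t+1}−Δȳ) = -101.6925
Denominator Σ(Δy_t−Δȳ)² = 231.9600
r_1(Δy) = -101.6925 / 231.9600 = -0.438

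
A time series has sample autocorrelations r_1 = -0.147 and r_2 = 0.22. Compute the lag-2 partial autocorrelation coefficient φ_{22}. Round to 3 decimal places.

φ_{22} = (r_2 − r_1²) / (1 − r_1²)
r_1² = (-0.147)² = 0.021609
Numerator = 0.22 − 0.0216 = 0.1984; denominator = 1 − 0.0216 = 0.9784
φ_{22} = 0.1984 / 0.9784 = 0.203

0.203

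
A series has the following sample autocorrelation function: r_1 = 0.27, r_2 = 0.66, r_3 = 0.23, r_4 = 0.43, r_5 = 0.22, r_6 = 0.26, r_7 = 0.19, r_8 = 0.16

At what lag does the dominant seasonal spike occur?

The largest autocorrelation is r_2 = 0.66, with a weaker echo at lag 4 (0.43); the remaining lags stay at or below 0.27.
The dominant spike at lag 2 indicates a seasonal period of 2.

2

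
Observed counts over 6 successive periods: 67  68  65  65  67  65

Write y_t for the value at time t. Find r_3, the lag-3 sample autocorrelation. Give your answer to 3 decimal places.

0.217

Mean ȳ = (67 + 68 + 65 + 65 + 67 + 65)/6 = 66.1667
Deviations from mean: 0.8333, 1.8333, -1.1667, -1.1667, 0.8333, -1.1667
Σ(y_t−ȳ)(y_{t+3}−ȳ) = (-0.9722) + (1.5278) + (1.3611) = 1.9167
Denominator Σ(y_t−ȳ)² = 8.8333
r_3 = 1.9167 / 8.8333 = 0.217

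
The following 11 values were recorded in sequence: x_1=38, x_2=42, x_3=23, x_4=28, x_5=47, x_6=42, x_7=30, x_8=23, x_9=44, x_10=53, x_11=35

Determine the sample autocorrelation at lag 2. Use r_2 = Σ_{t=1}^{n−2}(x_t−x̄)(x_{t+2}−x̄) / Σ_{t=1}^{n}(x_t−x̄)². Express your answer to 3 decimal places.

-0.688

Mean x̄ = (38 + 42 + 23 + 28 + 47 + 42 + 30 + 23 + 44 + 53 + 35)/11 = 36.8182
Numerator Σ_{t=1}^{9}(x_t−x̄)(x_{t+2}−x̄) = -675.0661
Denominator Σ(x_t−x̄)² = 981.6364
r_2 = -675.0661 / 981.6364 = -0.688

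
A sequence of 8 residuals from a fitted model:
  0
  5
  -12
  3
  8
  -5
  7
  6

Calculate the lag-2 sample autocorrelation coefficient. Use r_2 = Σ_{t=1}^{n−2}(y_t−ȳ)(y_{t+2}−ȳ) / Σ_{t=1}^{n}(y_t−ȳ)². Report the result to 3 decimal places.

Mean ȳ = (0 + 5 − 12 + 3 + 8 − 5 + 7 + 6)/8 = 1.5000
Deviations from mean: -1.5000, 3.5000, -13.5000, 1.5000, 6.5000, -6.5000, 5.5000, 4.5000
Σ(y_t−ȳ)(y_{t+2}−ȳ) = (20.2500) + (5.2500) + (-87.7500) + (-9.7500) + (35.7500) + (-29.2500) = -65.5000
Denominator Σ(y_t−ȳ)² = 334.0000
r_2 = -65.5000 / 334.0000 = -0.196

-0.196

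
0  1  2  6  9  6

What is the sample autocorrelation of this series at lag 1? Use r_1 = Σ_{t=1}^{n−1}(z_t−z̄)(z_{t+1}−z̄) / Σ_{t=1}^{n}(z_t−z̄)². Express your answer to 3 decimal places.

0.548

Mean z̄ = (0 + 1 + 2 + 6 + 9 + 6)/6 = 4.0000
Deviations from mean: -4.0000, -3.0000, -2.0000, 2.0000, 5.0000, 2.0000
Σ(z_t−z̄)(z_{t+1}−z̄) = (12.0000) + (6.0000) + (-4.0000) + (10.0000) + (10.0000) = 34.0000
Denominator Σ(z_t−z̄)² = 62.0000
r_1 = 34.0000 / 62.0000 = 0.548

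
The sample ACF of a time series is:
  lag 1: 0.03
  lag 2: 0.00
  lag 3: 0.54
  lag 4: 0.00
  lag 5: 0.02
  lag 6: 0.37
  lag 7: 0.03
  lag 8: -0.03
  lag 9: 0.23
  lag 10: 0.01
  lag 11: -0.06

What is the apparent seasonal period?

3

The largest autocorrelation is r_3 = 0.54, with weaker echoes at lags 6 (0.37) and 9 (0.23); the remaining lags stay at or below 0.03.
The dominant spike at lag 3 indicates a seasonal period of 3.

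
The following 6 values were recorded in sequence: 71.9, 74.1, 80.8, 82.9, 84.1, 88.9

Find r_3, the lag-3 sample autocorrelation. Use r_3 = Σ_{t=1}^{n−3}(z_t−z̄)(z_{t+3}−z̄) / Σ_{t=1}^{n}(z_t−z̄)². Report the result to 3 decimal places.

Mean z̄ = (71.9 + 74.1 + 80.8 + 82.9 + 84.1 + 88.9)/6 = 80.4500
Deviations from mean: -8.5500, -6.3500, 0.3500, 2.4500, 3.6500, 8.4500
Σ(z_t−z̄)(z_{t+3}−z̄) = (-20.9475) + (-23.1775) + (2.9575) = -41.1675
Denominator Σ(z_t−z̄)² = 204.2750
r_3 = -41.1675 / 204.2750 = -0.202

-0.202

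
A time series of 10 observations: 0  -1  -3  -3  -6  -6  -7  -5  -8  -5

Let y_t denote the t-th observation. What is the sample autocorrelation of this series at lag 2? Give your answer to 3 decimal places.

0.352

Mean ȳ = (0 − 1 − 3 − 3 − 6 − 6 − 7 − 5 − 8 − 5)/10 = -4.4000
Numerator Σ_{t=1}^{8}(y_t−ȳ)(y_{t+2}−ȳ) = 21.2800
Denominator Σ(y_t−ȳ)² = 60.4000
r_2 = 21.2800 / 60.4000 = 0.352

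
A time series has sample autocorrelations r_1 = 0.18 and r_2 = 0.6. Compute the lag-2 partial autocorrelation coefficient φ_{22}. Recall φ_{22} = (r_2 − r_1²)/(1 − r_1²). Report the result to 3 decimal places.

0.587

φ_{22} = (r_2 − r_1²) / (1 − r_1²)
r_1² = (0.18)² = 0.0324
Numerator = 0.6 − 0.0324 = 0.5676; denominator = 1 − 0.0324 = 0.9676
φ_{22} = 0.5676 / 0.9676 = 0.587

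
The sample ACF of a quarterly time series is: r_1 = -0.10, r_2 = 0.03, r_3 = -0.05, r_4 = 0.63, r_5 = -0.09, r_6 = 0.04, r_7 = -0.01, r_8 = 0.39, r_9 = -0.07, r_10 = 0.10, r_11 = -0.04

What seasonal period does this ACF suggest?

The largest autocorrelation is r_4 = 0.63, with a weaker echo at lag 8 (0.39); the remaining lags stay at or below 0.10.
The dominant spike at lag 4 indicates a seasonal period of 4.

4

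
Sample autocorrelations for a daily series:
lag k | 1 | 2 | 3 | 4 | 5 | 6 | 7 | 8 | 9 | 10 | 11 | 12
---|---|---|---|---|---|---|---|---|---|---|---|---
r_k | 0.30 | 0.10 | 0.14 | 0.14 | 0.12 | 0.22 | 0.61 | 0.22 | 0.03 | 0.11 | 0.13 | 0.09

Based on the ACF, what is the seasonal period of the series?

7

The largest autocorrelation is r_7 = 0.61; the remaining lags stay at or below 0.30. The elevated value at lag 1 (0.30), dropping to 0.10 at lag 2, reflects decaying short-term dependence rather than seasonality.
The dominant spike at lag 7 indicates a seasonal period of 7.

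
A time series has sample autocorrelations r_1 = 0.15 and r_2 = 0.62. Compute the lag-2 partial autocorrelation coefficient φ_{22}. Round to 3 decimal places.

φ_{22} = (r_2 − r_1²) / (1 − r_1²)
r_1² = (0.15)² = 0.0225
Numerator = 0.62 − 0.0225 = 0.5975; denominator = 1 − 0.0225 = 0.9775
φ_{22} = 0.5975 / 0.9775 = 0.611

0.611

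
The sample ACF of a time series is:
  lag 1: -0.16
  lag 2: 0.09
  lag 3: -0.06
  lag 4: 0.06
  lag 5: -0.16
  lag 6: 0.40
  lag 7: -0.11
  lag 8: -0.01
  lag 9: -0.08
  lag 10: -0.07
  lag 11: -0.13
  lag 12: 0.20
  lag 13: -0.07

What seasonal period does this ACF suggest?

The largest autocorrelation is r_6 = 0.40, with a weaker echo at lag 12 (0.20); the remaining lags stay at or below 0.09.
The dominant spike at lag 6 indicates a seasonal period of 6.

6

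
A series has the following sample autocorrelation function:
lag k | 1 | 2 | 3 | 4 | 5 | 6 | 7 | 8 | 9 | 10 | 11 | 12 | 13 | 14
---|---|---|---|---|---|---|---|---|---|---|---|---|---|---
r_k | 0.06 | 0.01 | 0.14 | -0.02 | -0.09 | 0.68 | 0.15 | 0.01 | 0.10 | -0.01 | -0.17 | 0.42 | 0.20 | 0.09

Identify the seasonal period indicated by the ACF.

6

The largest autocorrelation is r_6 = 0.68, with a weaker echo at lag 12 (0.42); the remaining lags stay at or below 0.20.
The dominant spike at lag 6 indicates a seasonal period of 6.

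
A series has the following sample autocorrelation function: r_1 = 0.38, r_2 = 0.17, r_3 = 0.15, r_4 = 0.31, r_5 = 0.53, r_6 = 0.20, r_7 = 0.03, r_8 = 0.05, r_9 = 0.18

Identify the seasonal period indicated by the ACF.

The largest autocorrelation is r_5 = 0.53; the remaining lags stay at or below 0.38. The elevated value at lag 1 (0.38), dropping to 0.17 at lag 2, reflects decaying short-term dependence rather than seasonality.
The dominant spike at lag 5 indicates a seasonal period of 5.

5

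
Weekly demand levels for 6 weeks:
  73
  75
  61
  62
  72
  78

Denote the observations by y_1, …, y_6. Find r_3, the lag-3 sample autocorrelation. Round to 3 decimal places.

-0.349

Mean ȳ = (73 + 75 + 61 + 62 + 72 + 78)/6 = 70.1667
Numerator Σ_{t=1}^{3}(y_t−ȳ)(y_{t+3}−ȳ) = -86.0833
Denominator Σ(y_t−ȳ)² = 246.8333
r_3 = -86.0833 / 246.8333 = -0.349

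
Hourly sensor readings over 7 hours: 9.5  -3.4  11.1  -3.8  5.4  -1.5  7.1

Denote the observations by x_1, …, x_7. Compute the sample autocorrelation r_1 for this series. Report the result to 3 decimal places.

Mean x̄ = (9.5 − 3.4 + 11.1 − 3.8 + 5.4 − 1.5 + 7.1)/7 = 3.4857
Deviations from mean: 6.0143, -6.8857, 7.6143, -7.2857, 1.9143, -4.9857, 3.6143
Numerator Σ_{t=1}^{6}(x_t−x̄)(x_{t+1}−x̄) = -190.8288
Denominator Σ(x_t−x̄)² = 236.2286
r_1 = -190.8288 / 236.2286 = -0.808

-0.808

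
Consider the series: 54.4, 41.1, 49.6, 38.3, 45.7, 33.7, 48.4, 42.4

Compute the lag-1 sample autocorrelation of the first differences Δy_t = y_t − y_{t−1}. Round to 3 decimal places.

-0.789

First differences Δy: -13.3, 8.5, -11.3, 7.4, -12.0, 14.7, -6.0
Mean of differences = -1.7143
Numerator Σ(Δy_t−Δȳ)(Δy_{t+1}−Δȳ) = -636.5445
Denominator Σ(Δy_t−Δȳ)² = 807.1086
r_1(Δy) = -636.5445 / 807.1086 = -0.789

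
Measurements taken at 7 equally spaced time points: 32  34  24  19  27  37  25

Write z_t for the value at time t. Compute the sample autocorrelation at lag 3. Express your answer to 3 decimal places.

-0.203

Mean z̄ = (32 + 34 + 24 + 19 + 27 + 37 + 25)/7 = 28.2857
Deviations from mean: 3.7143, 5.7143, -4.2857, -9.2857, -1.2857, 8.7143, -3.2857
Σ(z_t−z̄)(z_{t+3}−z̄) = (-34.4898) + (-7.3469) + (-37.3469) + (30.5102) = -48.6735
Denominator Σ(z_t−z̄)² = 239.4286
r_3 = -48.6735 / 239.4286 = -0.203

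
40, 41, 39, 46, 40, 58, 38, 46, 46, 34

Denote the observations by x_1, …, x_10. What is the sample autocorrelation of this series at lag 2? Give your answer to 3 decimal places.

Mean x̄ = (40 + 41 + 39 + 46 + 40 + 58 + 38 + 46 + 46 + 34)/10 = 42.8000
Numerator Σ_{t=1}^{8}(x_t−x̄)(x_{t+2}−x̄) = 82.7200
Denominator Σ(x_t−x̄)² = 395.6000
r_2 = 82.7200 / 395.6000 = 0.209

0.209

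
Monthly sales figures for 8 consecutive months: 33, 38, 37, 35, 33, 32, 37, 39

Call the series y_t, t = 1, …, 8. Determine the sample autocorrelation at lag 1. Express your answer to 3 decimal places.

Mean ȳ = (33 + 38 + 37 + 35 + 33 + 32 + 37 + 39)/8 = 35.5000
Deviations from mean: -2.5000, 2.5000, 1.5000, -0.5000, -2.5000, -3.5000, 1.5000, 3.5000
Numerator Σ_{t=1}^{7}(y_t−ȳ)(y_{t+1}−ȳ) = 6.7500
Denominator Σ(y_t−ȳ)² = 48.0000
r_1 = 6.7500 / 48.0000 = 0.141

0.141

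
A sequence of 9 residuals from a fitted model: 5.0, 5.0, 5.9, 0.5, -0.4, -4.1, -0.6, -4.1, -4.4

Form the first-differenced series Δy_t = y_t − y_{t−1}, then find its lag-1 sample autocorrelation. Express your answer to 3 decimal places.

First differences Δy: 0.0, 0.9, -5.4, -0.9, -3.7, 3.5, -3.5, -0.3
Mean of differences = -1.1750
Numerator Σ(Δy_t−Δȳ)(Δy_{t+1}−Δȳ) = -32.8931
Denominator Σ(Δy_t−Δȳ)² = 58.0150
r_1(Δy) = -32.8931 / 58.0150 = -0.567

-0.567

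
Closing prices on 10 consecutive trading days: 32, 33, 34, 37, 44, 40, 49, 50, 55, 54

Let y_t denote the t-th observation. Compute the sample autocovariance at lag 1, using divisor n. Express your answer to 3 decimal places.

Mean ȳ = (32 + 33 + 34 + 37 + 44 + 40 + 49 + 50 + 55 + 54)/10 = 42.8000
Σ_{t=1}^{9}(y_t−ȳ)(y_{t+1}−ȳ) = 484.5600
γ_1 = 484.5600 / 10 = 48.456

48.456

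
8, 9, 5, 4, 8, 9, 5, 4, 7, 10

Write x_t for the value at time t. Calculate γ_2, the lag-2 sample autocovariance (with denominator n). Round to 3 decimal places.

Mean x̄ = (8 + 9 + 5 + 4 + 8 + 9 + 5 + 4 + 7 + 10)/10 = 6.9000
Σ_{t=1}^{8}(x_t−x̄)(x_{t+2}−x̄) = -33.7200
γ_2 = -33.7200 / 10 = -3.372

-3.372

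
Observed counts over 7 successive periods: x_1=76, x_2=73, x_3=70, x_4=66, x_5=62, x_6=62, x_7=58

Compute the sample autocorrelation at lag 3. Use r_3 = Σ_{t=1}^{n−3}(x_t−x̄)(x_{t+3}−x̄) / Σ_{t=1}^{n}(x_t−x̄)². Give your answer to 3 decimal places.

-0.177

Mean x̄ = (76 + 73 + 70 + 66 + 62 + 62 + 58)/7 = 66.7143
Deviations from mean: 9.2857, 6.2857, 3.2857, -0.7143, -4.7143, -4.7143, -8.7143
Numerator Σ_{t=1}^{4}(x_t−x̄)(x_{t+3}−x̄) = -45.5306
Denominator Σ(x_t−x̄)² = 257.4286
r_3 = -45.5306 / 257.4286 = -0.177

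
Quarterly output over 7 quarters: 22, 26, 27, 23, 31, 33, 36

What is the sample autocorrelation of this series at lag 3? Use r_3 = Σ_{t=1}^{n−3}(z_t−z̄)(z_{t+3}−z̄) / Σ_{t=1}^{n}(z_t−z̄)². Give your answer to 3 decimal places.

-0.121

Mean z̄ = (22 + 26 + 27 + 23 + 31 + 33 + 36)/7 = 28.2857
Deviations from mean: -6.2857, -2.2857, -1.2857, -5.2857, 2.7143, 4.7143, 7.7143
Σ(z_t−z̄)(z_{t+3}−z̄) = (33.2245) + (-6.2041) + (-6.0612) + (-40.7755) = -19.8163
Denominator Σ(z_t−z̄)² = 163.4286
r_3 = -19.8163 / 163.4286 = -0.121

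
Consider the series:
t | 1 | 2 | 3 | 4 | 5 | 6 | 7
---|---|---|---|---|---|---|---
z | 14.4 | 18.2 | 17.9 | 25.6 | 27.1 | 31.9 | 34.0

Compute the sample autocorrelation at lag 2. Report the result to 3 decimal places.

Mean z̄ = (14.4 + 18.2 + 17.9 + 25.6 + 27.1 + 31.9 + 34.0)/7 = 24.1571
Numerator Σ_{t=1}^{5}(z_t−z̄)(z_{t+2}−z̄) = 74.1806
Denominator Σ(z_t−z̄)² = 337.4171
r_2 = 74.1806 / 337.4171 = 0.220

0.220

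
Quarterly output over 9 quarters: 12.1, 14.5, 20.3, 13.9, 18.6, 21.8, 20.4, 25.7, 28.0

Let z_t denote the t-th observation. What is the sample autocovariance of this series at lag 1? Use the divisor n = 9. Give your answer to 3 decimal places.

Mean z̄ = (12.1 + 14.5 + 20.3 + 13.9 + 18.6 + 21.8 + 20.4 + 25.7 + 28.0)/9 = 19.4778
Σ_{t=1}^{8}(z_t−z̄)(z_{t+1}−z̄) = 91.8106
γ_1 = 91.8106 / 9 = 10.201

10.201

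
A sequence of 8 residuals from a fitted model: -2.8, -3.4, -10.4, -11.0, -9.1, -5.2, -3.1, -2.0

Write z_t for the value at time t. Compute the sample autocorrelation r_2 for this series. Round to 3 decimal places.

Mean z̄ = (-2.8 − 3.4 − 10.4 − 11.0 − 9.1 − 5.2 − 3.1 − 2.0)/8 = -5.8750
Deviations from mean: 3.0750, 2.4750, -4.5250, -5.1250, -3.2250, 0.6750, 2.7750, 3.8750
Σ(z_t−z̄)(z_{t+2}−z̄) = (-13.9144) + (-12.6844) + (14.5931) + (-3.4594) + (-8.9494) + (2.6156) = -21.7988
Denominator Σ(z_t−z̄)² = 95.8950
r_2 = -21.7988 / 95.8950 = -0.227

-0.227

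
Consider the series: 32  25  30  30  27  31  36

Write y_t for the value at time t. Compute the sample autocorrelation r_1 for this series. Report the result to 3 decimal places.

Mean ȳ = (32 + 25 + 30 + 30 + 27 + 31 + 36)/7 = 30.1429
Σ(y_t−ȳ)(y_{t+1}−ȳ) = (-9.5510) + (0.7347) + (0.0204) + (0.4490) + (-2.6939) + (5.0204) = -6.0204
Denominator Σ(y_t−ȳ)² = 74.8571
r_1 = -6.0204 / 74.8571 = -0.080

-0.080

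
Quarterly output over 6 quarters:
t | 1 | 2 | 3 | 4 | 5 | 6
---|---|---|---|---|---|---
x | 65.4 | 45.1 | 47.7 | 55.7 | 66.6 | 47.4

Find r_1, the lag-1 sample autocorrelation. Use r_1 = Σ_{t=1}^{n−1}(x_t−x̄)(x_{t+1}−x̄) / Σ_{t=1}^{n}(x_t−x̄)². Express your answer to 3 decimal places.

Mean x̄ = (65.4 + 45.1 + 47.7 + 55.7 + 66.6 + 47.4)/6 = 54.6500
Deviations from mean: 10.7500, -9.5500, -6.9500, 1.0500, 11.9500, -7.2500
Σ(x_t−x̄)(x_{t+1}−x̄) = (-102.6625) + (66.3725) + (-7.2975) + (12.5475) + (-86.6375) = -117.6775
Denominator Σ(x_t−x̄)² = 451.5350
r_1 = -117.6775 / 451.5350 = -0.261

-0.261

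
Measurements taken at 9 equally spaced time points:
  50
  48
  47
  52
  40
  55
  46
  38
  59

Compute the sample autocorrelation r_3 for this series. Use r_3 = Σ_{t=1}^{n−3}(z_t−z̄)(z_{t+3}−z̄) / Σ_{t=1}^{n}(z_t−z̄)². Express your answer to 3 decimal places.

Mean z̄ = (50 + 48 + 47 + 52 + 40 + 55 + 46 + 38 + 59)/9 = 48.3333
Σ(z_t−z̄)(z_{t+3}−z̄) = (6.1111) + (2.7778) + (-8.8889) + (-8.5556) + (86.1111) + (71.1111) = 148.6667
Denominator Σ(z_t−z̄)² = 358.0000
r_3 = 148.6667 / 358.0000 = 0.415

0.415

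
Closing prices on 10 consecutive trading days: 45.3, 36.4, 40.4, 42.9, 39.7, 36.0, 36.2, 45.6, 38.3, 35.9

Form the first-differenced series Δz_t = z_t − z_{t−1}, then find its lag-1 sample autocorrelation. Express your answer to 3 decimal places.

First differences Δz: -8.9, 4.0, 2.5, -3.2, -3.7, 0.2, 9.4, -7.3, -2.4
Mean of differences = -1.0444
Numerator Σ(Δz_t−Δz̄)(Δz_{t+1}−Δz̄) = -70.8264
Denominator Σ(Δz_t−Δz̄)² = 263.0222
r_1(Δz) = -70.8264 / 263.0222 = -0.269

-0.269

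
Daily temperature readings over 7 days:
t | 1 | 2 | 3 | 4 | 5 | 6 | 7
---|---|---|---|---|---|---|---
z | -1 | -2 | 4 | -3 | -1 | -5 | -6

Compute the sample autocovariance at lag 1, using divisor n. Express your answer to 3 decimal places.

Mean z̄ = (-1 − 2 + 4 − 3 − 1 − 5 − 6)/7 = -2.0000
Deviations: 1.0000, 0.0000, 6.0000, -1.0000, 1.0000, -3.0000, -4.0000
Σ_{t=1}^{6}(z_t−z̄)(z_{t+1}−z̄) = 2.0000
γ_1 = 2.0000 / 7 = 0.286

0.286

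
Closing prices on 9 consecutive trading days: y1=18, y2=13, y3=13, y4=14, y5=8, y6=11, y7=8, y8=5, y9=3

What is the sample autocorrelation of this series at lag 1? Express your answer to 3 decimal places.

0.429

Mean ȳ = (18 + 13 + 13 + 14 + 8 + 11 + 8 + 5 + 3)/9 = 10.3333
Numerator Σ_{t=1}^{8}(y_t−ȳ)(y_{t+1}−ȳ) = 77.2222
Denominator Σ(y_t−ȳ)² = 180.0000
r_1 = 77.2222 / 180.0000 = 0.429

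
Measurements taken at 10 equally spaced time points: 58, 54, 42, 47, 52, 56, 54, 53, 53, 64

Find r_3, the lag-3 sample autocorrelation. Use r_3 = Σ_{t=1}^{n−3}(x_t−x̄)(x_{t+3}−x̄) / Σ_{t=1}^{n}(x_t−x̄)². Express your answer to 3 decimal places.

-0.186

Mean x̄ = (58 + 54 + 42 + 47 + 52 + 56 + 54 + 53 + 53 + 64)/10 = 53.3000
Σ(x_t−x̄)(x_{t+3}−x̄) = (-29.6100) + (-0.9100) + (-30.5100) + (-4.4100) + (0.3900) + (-0.8100) + (7.4900) = -58.3700
Denominator Σ(x_t−x̄)² = 314.1000
r_3 = -58.3700 / 314.1000 = -0.186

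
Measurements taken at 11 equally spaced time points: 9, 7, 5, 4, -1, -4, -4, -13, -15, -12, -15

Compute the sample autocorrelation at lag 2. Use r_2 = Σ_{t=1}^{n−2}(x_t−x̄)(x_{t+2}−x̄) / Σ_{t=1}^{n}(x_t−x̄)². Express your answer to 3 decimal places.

Mean x̄ = (9 + 7 + 5 + 4 − 1 − 4 − 4 − 13 − 15 − 12 − 15)/11 = -3.5455
Numerator Σ_{t=1}^{9}(x_t−x̄)(x_{t+2}−x̄) = 424.5868
Denominator Σ(x_t−x̄)² = 828.7273
r_2 = 424.5868 / 828.7273 = 0.512

0.512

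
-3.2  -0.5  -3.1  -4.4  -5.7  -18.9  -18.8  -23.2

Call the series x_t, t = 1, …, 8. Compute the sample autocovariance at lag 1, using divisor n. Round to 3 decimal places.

43.330

Mean x̄ = (-3.2 − 0.5 − 3.1 − 4.4 − 5.7 − 18.9 − 18.8 − 23.2)/8 = -9.7250
Deviations: 6.5250, 9.2250, 6.6250, 5.3250, 4.0250, -9.1750, -9.0750, -13.4750
Σ_{t=1}^{7}(x_t−x̄)(x_{t+1}−x̄) = 346.6394
γ_1 = 346.6394 / 8 = 43.330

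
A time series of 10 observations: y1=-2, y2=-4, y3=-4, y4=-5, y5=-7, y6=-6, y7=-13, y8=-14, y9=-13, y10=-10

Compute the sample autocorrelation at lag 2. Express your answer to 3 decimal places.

Mean ȳ = (-2 − 4 − 4 − 5 − 7 − 6 − 13 − 14 − 13 − 10)/10 = -7.8000
Numerator Σ_{t=1}^{8}(y_t−ȳ)(y_{t+2}−ȳ) = 66.1200
Denominator Σ(y_t−ȳ)² = 171.6000
r_2 = 66.1200 / 171.6000 = 0.385

0.385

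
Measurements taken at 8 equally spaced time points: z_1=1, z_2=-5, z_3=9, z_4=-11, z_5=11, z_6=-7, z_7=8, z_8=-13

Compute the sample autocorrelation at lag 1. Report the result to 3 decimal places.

-0.806

Mean z̄ = (1 − 5 + 9 − 11 + 11 − 7 + 8 − 13)/8 = -0.8750
Deviations from mean: 1.8750, -4.1250, 9.8750, -10.1250, 11.8750, -6.1250, 8.8750, -12.1250
Σ(z_t−z̄)(z_{t+1}−z̄) = (-7.7344) + (-40.7344) + (-99.9844) + (-120.2344) + (-72.7344) + (-54.3594) + (-107.6094) = -503.3906
Denominator Σ(z_t−z̄)² = 624.8750
r_1 = -503.3906 / 624.8750 = -0.806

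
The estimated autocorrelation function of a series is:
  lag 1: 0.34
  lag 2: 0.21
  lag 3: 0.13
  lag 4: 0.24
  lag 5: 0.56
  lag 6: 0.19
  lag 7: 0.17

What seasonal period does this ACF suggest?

The largest autocorrelation is r_5 = 0.56; the remaining lags stay at or below 0.34. The elevated value at lag 1 (0.34), dropping to 0.21 at lag 2, reflects decaying short-term dependence rather than seasonality.
The dominant spike at lag 5 indicates a seasonal period of 5.

5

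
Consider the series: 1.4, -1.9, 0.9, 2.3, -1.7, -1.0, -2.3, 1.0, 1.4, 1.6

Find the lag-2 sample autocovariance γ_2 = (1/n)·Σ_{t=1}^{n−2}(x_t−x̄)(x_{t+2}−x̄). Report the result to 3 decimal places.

Mean x̄ = (1.4 − 1.9 + 0.9 + 2.3 − 1.7 − 1.0 − 2.3 + 1.0 + 1.4 + 1.6)/10 = 0.1700
Σ_{t=1}^{8}(x_t−x̄)(x_{t+2}−x̄) = -5.5718
γ_2 = -5.5718 / 10 = -0.557

-0.557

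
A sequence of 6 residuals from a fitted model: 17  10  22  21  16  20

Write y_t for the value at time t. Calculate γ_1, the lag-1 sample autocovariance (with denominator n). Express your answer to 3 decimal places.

Mean ȳ = (17 + 10 + 22 + 21 + 16 + 20)/6 = 17.6667
Deviations: -0.6667, -7.6667, 4.3333, 3.3333, -1.6667, 2.3333
Σ_{t=1}^{5}(y_t−ȳ)(y_{t+1}−ȳ) = -23.1111
γ_1 = -23.1111 / 6 = -3.852

-3.852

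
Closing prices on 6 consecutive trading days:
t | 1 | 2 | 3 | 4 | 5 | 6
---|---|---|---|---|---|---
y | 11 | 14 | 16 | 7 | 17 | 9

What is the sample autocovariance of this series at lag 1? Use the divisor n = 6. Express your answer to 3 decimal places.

Mean ȳ = (11 + 14 + 16 + 7 + 17 + 9)/6 = 12.3333
Σ_{t=1}^{5}(y_t−ȳ)(y_{t+1}−ȳ) = -56.1111
γ_1 = -56.1111 / 6 = -9.352

-9.352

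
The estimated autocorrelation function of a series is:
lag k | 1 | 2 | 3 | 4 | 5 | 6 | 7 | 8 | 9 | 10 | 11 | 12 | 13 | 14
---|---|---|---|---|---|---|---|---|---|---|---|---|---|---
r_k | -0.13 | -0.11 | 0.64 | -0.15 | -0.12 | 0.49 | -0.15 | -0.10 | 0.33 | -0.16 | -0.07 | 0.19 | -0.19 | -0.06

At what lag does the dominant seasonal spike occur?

The largest autocorrelation is r_3 = 0.64, with weaker echoes at lags 6 (0.49), 9 (0.33) and 12 (0.19); the remaining lags stay at or below -0.06.
The dominant spike at lag 3 indicates a seasonal period of 3.

3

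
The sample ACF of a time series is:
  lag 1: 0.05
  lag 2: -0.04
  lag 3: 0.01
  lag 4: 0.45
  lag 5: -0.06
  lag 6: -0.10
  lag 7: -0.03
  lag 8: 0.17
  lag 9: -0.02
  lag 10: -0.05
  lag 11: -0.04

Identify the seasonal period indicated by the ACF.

4

The largest autocorrelation is r_4 = 0.45, with a weaker echo at lag 8 (0.17); the remaining lags stay at or below 0.05.
The dominant spike at lag 4 indicates a seasonal period of 4.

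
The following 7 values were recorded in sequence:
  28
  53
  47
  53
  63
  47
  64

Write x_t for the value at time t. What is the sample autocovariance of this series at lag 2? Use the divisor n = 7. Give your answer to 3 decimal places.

Mean x̄ = (28 + 53 + 47 + 53 + 63 + 47 + 64)/7 = 50.7143
Deviations: -22.7143, 2.2857, -3.7143, 2.2857, 12.2857, -3.7143, 13.2857
Σ_{t=1}^{5}(x_t−x̄)(x_{t+2}−x̄) = 198.6939
γ_2 = 198.6939 / 7 = 28.385

28.385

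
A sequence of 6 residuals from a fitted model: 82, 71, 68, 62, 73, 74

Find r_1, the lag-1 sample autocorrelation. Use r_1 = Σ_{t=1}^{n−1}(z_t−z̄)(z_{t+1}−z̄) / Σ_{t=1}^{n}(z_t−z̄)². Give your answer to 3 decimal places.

0.096

Mean z̄ = (82 + 71 + 68 + 62 + 73 + 74)/6 = 71.6667
Deviations from mean: 10.3333, -0.6667, -3.6667, -9.6667, 1.3333, 2.3333
Numerator Σ_{t=1}^{5}(z_t−z̄)(z_{t+1}−z̄) = 21.2222
Denominator Σ(z_t−z̄)² = 221.3333
r_1 = 21.2222 / 221.3333 = 0.096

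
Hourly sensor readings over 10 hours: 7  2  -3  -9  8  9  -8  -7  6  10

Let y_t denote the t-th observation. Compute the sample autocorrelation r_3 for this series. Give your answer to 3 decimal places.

Mean ȳ = (7 + 2 − 3 − 9 + 8 + 9 − 8 − 7 + 6 + 10)/10 = 1.5000
Numerator Σ_{t=1}^{7}(y_t−ȳ)(y_{t+3}−ȳ) = -90.7500
Denominator Σ(y_t−ȳ)² = 514.5000
r_3 = -90.7500 / 514.5000 = -0.176

-0.176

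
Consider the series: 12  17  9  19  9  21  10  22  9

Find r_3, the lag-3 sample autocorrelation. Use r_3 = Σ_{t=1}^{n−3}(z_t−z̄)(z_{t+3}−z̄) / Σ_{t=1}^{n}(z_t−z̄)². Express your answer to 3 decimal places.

-0.649

Mean z̄ = (12 + 17 + 9 + 19 + 9 + 21 + 10 + 22 + 9)/9 = 14.2222
Numerator Σ_{t=1}^{6}(z_t−z̄)(z_{t+3}−z̄) = -156.7037
Denominator Σ(z_t−z̄)² = 241.5556
r_3 = -156.7037 / 241.5556 = -0.649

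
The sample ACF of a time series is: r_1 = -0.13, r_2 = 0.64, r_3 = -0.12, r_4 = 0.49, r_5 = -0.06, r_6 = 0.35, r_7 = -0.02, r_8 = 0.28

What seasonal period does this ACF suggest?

The largest autocorrelation is r_2 = 0.64, with weaker echoes at lags 4 (0.49), 6 (0.35) and 8 (0.28); the remaining lags stay at or below -0.02.
The dominant spike at lag 2 indicates a seasonal period of 2.

2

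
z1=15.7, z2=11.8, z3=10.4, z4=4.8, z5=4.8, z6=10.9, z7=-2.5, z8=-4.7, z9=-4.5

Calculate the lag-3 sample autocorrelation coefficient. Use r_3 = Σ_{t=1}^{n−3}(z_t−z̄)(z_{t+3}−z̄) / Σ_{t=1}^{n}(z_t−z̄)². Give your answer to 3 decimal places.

-0.055

Mean z̄ = (15.7 + 11.8 + 10.4 + 4.8 + 4.8 + 10.9 − 2.5 − 4.7 − 4.5)/9 = 5.1889
Σ(z_t−z̄)(z_{t+3}−z̄) = (-4.0877) + (-2.5710) + (29.7612) + (2.9901) + (3.8457) + (-55.3343) = -25.3959
Denominator Σ(z_t−z̄)² = 465.0489
r_3 = -25.3959 / 465.0489 = -0.055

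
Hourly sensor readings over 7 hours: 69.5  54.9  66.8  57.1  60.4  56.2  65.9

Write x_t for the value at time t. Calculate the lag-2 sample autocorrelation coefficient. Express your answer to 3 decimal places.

0.413

Mean x̄ = (69.5 + 54.9 + 66.8 + 57.1 + 60.4 + 56.2 + 65.9)/7 = 61.5429
Deviations from mean: 7.9571, -6.6429, 5.2571, -4.4429, -1.1429, -5.3429, 4.3571
Numerator Σ_{t=1}^{5}(x_t−x̄)(x_{t+2}−x̄) = 84.0949
Denominator Σ(x_t−x̄)² = 203.6571
r_2 = 84.0949 / 203.6571 = 0.413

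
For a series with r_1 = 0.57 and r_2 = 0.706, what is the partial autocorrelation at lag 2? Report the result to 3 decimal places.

φ_{22} = (r_2 − r_1²) / (1 − r_1²)
r_1² = (0.57)² = 0.3249
Numerator = 0.706 − 0.3249 = 0.3811; denominator = 1 − 0.3249 = 0.6751
φ_{22} = 0.3811 / 0.6751 = 0.565

0.565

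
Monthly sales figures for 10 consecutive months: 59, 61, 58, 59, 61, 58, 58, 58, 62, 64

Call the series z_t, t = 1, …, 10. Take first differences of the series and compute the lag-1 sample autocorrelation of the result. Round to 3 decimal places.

-0.133

First differences Δz: 2, -3, 1, 2, -3, 0, 0, 4, 2
Mean of differences = 0.5556
Numerator Σ(Δz_t−Δz̄)(Δz_{t+1}−Δz̄) = -5.8642
Denominator Σ(Δz_t−Δz̄)² = 44.2222
r_1(Δz) = -5.8642 / 44.2222 = -0.133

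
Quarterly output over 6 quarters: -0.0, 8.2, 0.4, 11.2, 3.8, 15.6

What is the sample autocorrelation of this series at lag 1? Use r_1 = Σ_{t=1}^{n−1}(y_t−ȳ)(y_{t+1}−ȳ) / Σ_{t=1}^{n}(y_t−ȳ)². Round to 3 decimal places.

-0.449

Mean ȳ = (-0.0 + 8.2 + 0.4 + 11.2 + 3.8 + 15.6)/6 = 6.5333
Deviations from mean: -6.5333, 1.6667, -6.1333, 4.6667, -2.7333, 9.0667
Σ(y_t−ȳ)(y_{t+1}−ȳ) = (-10.8889) + (-10.2222) + (-28.6222) + (-12.7556) + (-24.7822) = -87.2711
Denominator Σ(y_t−ȳ)² = 194.5333
r_1 = -87.2711 / 194.5333 = -0.449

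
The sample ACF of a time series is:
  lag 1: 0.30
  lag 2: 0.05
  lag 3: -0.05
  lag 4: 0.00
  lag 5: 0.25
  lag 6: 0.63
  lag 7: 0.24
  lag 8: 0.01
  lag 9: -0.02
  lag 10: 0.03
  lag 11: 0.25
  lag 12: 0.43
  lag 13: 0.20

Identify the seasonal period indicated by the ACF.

6

The largest autocorrelation is r_6 = 0.63, with a weaker echo at lag 12 (0.43); the remaining lags stay at or below 0.30. The elevated value at lag 1 (0.30), dropping to 0.05 at lag 2, reflects decaying short-term dependence rather than seasonality.
The dominant spike at lag 6 indicates a seasonal period of 6.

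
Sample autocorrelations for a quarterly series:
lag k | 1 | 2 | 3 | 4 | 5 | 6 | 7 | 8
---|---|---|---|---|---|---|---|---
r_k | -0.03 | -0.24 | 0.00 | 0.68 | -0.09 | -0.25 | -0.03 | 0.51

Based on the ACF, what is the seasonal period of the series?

4

The largest autocorrelation is r_4 = 0.68, with a weaker echo at lag 8 (0.51); the remaining lags stay at or below 0.00.
The dominant spike at lag 4 indicates a seasonal period of 4.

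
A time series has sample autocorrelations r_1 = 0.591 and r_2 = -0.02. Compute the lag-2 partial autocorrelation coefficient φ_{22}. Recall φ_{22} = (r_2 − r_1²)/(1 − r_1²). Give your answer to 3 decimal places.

-0.567

φ_{22} = (r_2 − r_1²) / (1 − r_1²)
r_1² = (0.591)² = 0.349281
Numerator = -0.02 − 0.3493 = -0.3693; denominator = 1 − 0.3493 = 0.6507
φ_{22} = -0.3693 / 0.6507 = -0.567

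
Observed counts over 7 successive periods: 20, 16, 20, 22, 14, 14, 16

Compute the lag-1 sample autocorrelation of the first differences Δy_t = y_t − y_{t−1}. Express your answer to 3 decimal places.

-0.254

First differences Δy: -4, 4, 2, -8, 0, 2
Mean of differences = -0.6667
Numerator Σ(Δy_t−Δȳ)(Δy_{t+1}−Δȳ) = -25.7778
Denominator Σ(Δy_t−Δȳ)² = 101.3333
r_1(Δy) = -25.7778 / 101.3333 = -0.254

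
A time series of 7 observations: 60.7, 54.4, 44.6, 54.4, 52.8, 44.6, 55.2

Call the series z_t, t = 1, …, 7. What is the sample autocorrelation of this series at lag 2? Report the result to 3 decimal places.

-0.380

Mean z̄ = (60.7 + 54.4 + 44.6 + 54.4 + 52.8 + 44.6 + 55.2)/7 = 52.3857
Numerator Σ_{t=1}^{5}(z_t−z̄)(z_{t+2}−z̄) = -78.4176
Denominator Σ(z_t−z̄)² = 206.5686
r_2 = -78.4176 / 206.5686 = -0.380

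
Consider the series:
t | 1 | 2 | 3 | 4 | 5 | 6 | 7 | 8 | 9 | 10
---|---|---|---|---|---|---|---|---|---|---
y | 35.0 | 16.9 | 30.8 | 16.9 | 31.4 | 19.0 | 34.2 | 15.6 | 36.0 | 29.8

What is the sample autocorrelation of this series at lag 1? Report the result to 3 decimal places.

-0.727

Mean ȳ = (35.0 + 16.9 + 30.8 + 16.9 + 31.4 + 19.0 + 34.2 + 15.6 + 36.0 + 29.8)/10 = 26.5600
Numerator Σ_{t=1}^{9}(y_t−ȳ)(y_{t+1}−ȳ) = -461.1616
Denominator Σ(y_t−ȳ)² = 634.5240
r_1 = -461.1616 / 634.5240 = -0.727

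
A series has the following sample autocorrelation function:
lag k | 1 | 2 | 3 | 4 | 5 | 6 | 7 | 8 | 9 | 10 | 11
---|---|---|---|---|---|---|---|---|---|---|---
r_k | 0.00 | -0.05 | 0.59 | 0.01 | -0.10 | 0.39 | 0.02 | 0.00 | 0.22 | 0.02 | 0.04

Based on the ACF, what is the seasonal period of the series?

The largest autocorrelation is r_3 = 0.59, with weaker echoes at lags 6 (0.39) and 9 (0.22); the remaining lags stay at or below 0.04.
The dominant spike at lag 3 indicates a seasonal period of 3.

3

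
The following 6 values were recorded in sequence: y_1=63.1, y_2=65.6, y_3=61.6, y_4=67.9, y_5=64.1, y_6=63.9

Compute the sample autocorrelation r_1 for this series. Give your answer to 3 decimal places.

-0.661

Mean ȳ = (63.1 + 65.6 + 61.6 + 67.9 + 64.1 + 63.9)/6 = 64.3667
Deviations from mean: -1.2667, 1.2333, -2.7667, 3.5333, -0.2667, -0.4667
Σ(y_t−ȳ)(y_{t+1}−ȳ) = (-1.5622) + (-3.4122) + (-9.7756) + (-0.9422) + (0.1244) = -15.5678
Denominator Σ(y_t−ȳ)² = 23.5533
r_1 = -15.5678 / 23.5533 = -0.661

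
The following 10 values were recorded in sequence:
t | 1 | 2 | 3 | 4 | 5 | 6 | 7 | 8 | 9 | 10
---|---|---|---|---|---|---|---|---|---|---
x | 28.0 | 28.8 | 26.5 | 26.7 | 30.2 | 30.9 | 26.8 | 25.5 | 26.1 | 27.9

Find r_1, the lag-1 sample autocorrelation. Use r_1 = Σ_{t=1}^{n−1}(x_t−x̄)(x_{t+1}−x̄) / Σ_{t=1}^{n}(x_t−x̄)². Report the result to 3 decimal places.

Mean x̄ = (28.0 + 28.8 + 26.5 + 26.7 + 30.2 + 30.9 + 26.8 + 25.5 + 26.1 + 27.9)/10 = 27.7400
Numerator Σ_{t=1}^{9}(x_t−x̄)(x_{t+1}−x̄) = 8.0124
Denominator Σ(x_t−x̄)² = 28.4640
r_1 = 8.0124 / 28.4640 = 0.281

0.281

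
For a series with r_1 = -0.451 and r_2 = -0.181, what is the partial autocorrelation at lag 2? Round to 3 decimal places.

φ_{22} = (r_2 − r_1²) / (1 − r_1²)
r_1² = (-0.451)² = 0.203401
Numerator = -0.181 − 0.2034 = -0.3844; denominator = 1 − 0.2034 = 0.7966
φ_{22} = -0.3844 / 0.7966 = -0.483

-0.483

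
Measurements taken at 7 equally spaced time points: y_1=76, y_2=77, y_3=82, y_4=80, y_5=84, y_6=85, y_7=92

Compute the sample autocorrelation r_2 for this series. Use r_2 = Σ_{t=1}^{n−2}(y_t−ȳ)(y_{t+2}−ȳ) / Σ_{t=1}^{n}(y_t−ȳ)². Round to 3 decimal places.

0.134

Mean ȳ = (76 + 77 + 82 + 80 + 84 + 85 + 92)/7 = 82.2857
Deviations from mean: -6.2857, -5.2857, -0.2857, -2.2857, 1.7143, 2.7143, 9.7143
Σ(y_t−ȳ)(y_{t+2}−ȳ) = (1.7959) + (12.0816) + (-0.4898) + (-6.2041) + (16.6531) = 23.8367
Denominator Σ(y_t−ȳ)² = 177.4286
r_2 = 23.8367 / 177.4286 = 0.134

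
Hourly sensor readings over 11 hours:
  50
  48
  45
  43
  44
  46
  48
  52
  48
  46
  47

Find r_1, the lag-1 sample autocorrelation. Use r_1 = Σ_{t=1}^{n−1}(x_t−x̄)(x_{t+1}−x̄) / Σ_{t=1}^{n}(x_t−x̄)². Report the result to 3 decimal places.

Mean x̄ = (50 + 48 + 45 + 43 + 44 + 46 + 48 + 52 + 48 + 46 + 47)/11 = 47.0000
Numerator Σ_{t=1}^{10}(x_t−x̄)(x_{t+1}−x̄) = 32.0000
Denominator Σ(x_t−x̄)² = 68.0000
r_1 = 32.0000 / 68.0000 = 0.471

0.471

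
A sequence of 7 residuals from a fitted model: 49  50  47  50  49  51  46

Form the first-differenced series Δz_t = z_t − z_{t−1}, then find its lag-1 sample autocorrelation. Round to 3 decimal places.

First differences Δz: 1, -3, 3, -1, 2, -5
Mean of differences = -0.5000
Numerator Σ(Δz_t−Δz̄)(Δz_{t+1}−Δz̄) = -26.7500
Denominator Σ(Δz_t−Δz̄)² = 47.5000
r_1(Δz) = -26.7500 / 47.5000 = -0.563

-0.563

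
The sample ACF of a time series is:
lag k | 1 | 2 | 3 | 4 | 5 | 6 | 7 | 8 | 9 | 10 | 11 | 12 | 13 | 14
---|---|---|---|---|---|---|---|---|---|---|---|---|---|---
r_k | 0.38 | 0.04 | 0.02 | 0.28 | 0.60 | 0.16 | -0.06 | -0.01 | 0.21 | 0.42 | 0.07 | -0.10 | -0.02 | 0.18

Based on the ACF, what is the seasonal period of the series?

The largest autocorrelation is r_5 = 0.60, with a weaker echo at lag 10 (0.42); the remaining lags stay at or below 0.38. The elevated value at lag 1 (0.38), dropping to 0.04 at lag 2, reflects decaying short-term dependence rather than seasonality.
The dominant spike at lag 5 indicates a seasonal period of 5.

5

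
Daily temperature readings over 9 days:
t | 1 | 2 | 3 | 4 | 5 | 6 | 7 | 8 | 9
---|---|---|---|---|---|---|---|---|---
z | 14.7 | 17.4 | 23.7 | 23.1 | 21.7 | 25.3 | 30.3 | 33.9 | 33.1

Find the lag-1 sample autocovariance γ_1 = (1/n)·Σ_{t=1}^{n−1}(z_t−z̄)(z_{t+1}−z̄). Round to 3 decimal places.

24.089

Mean z̄ = (14.7 + 17.4 + 23.7 + 23.1 + 21.7 + 25.3 + 30.3 + 33.9 + 33.1)/9 = 24.8000
Σ_{t=1}^{8}(z_t−z̄)(z_{t+1}−z̄) = 216.8000
γ_1 = 216.8000 / 9 = 24.089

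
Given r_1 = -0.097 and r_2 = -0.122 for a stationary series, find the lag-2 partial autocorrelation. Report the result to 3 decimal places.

φ_{22} = (r_2 − r_1²) / (1 − r_1²)
r_1² = (-0.097)² = 0.009409
Numerator = -0.122 − 0.0094 = -0.1314; denominator = 1 − 0.0094 = 0.9906
φ_{22} = -0.1314 / 0.9906 = -0.133

-0.133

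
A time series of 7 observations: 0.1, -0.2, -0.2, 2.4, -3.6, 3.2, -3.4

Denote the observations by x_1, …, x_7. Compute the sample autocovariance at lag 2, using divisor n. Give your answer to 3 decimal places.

2.812

Mean x̄ = (0.1 − 0.2 − 0.2 + 2.4 − 3.6 + 3.2 − 3.4)/7 = -0.2429
Deviations: 0.3429, 0.0429, 0.0429, 2.6429, -3.3571, 3.4429, -3.1571
Σ_{t=1}^{5}(x_t−x̄)(x_{t+2}−x̄) = 19.6820
γ_2 = 19.6820 / 7 = 2.812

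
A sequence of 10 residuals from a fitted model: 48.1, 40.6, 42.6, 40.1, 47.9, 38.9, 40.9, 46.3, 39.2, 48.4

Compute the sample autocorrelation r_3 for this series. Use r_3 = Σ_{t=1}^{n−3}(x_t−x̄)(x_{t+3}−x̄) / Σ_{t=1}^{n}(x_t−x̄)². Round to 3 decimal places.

0.019

Mean x̄ = (48.1 + 40.6 + 42.6 + 40.1 + 47.9 + 38.9 + 40.9 + 46.3 + 39.2 + 48.4)/10 = 43.3000
Σ(x_t−x̄)(x_{t+3}−x̄) = (-15.3600) + (-12.4200) + (3.0800) + (7.6800) + (13.8000) + (18.0400) + (-12.2400) = 2.5800
Denominator Σ(x_t−x̄)² = 139.1600
r_3 = 2.5800 / 139.1600 = 0.019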